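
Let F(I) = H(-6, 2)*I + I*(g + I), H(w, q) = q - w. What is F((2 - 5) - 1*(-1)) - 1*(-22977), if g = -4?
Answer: 22973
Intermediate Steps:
F(I) = 8*I + I*(-4 + I) (F(I) = (2 - 1*(-6))*I + I*(-4 + I) = (2 + 6)*I + I*(-4 + I) = 8*I + I*(-4 + I))
F((2 - 5) - 1*(-1)) - 1*(-22977) = ((2 - 5) - 1*(-1))*(4 + ((2 - 5) - 1*(-1))) - 1*(-22977) = (-3 + 1)*(4 + (-3 + 1)) + 22977 = -2*(4 - 2) + 22977 = -2*2 + 22977 = -4 + 22977 = 22973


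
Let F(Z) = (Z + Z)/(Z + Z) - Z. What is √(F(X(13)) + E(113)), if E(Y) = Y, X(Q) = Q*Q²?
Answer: I*√2083 ≈ 45.64*I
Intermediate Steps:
X(Q) = Q³
F(Z) = 1 - Z (F(Z) = (2*Z)/((2*Z)) - Z = (2*Z)*(1/(2*Z)) - Z = 1 - Z)
√(F(X(13)) + E(113)) = √((1 - 1*13³) + 113) = √((1 - 1*2197) + 113) = √((1 - 2197) + 113) = √(-2196 + 113) = √(-2083) = I*√2083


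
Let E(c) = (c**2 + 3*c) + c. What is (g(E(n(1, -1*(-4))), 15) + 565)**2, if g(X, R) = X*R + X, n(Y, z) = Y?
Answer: 416025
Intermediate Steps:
E(c) = c**2 + 4*c
g(X, R) = X + R*X (g(X, R) = R*X + X = X + R*X)
(g(E(n(1, -1*(-4))), 15) + 565)**2 = ((1*(4 + 1))*(1 + 15) + 565)**2 = ((1*5)*16 + 565)**2 = (5*16 + 565)**2 = (80 + 565)**2 = 645**2 = 416025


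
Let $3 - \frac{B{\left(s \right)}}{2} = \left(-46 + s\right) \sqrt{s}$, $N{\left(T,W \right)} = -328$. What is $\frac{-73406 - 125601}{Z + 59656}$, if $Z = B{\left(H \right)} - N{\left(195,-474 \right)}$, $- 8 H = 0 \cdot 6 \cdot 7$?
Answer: $- \frac{199007}{59990} \approx -3.3173$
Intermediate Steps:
$H = 0$ ($H = - \frac{0 \cdot 6 \cdot 7}{8} = - \frac{0 \cdot 7}{8} = \left(- \frac{1}{8}\right) 0 = 0$)
$B{\left(s \right)} = 6 - 2 \sqrt{s} \left(-46 + s\right)$ ($B{\left(s \right)} = 6 - 2 \left(-46 + s\right) \sqrt{s} = 6 - 2 \sqrt{s} \left(-46 + s\right)$)
$Z = 334$ ($Z = \left(6 - 2 \cdot 0^{\frac{3}{2}} + 92 \sqrt{0}\right) - -328 = \left(6 - 0 + 92 \cdot 0\right) + 328 = \left(6 + 0 + 0\right) + 328 = 6 + 328 = 334$)
$\frac{-73406 - 125601}{Z + 59656} = \frac{-73406 - 125601}{334 + 59656} = - \frac{199007}{59990}$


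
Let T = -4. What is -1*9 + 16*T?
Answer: -73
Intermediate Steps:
-1*9 + 16*T = -1*9 + 16*(-4) = -9 - 64 = -73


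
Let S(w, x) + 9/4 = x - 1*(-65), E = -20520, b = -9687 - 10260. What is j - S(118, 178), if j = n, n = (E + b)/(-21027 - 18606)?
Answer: -12668237/52844 ≈ -239.73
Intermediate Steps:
b = -19947
n = 13489/13211 (n = (-20520 - 19947)/(-21027 - 18606) = -40467/(-39633) = -40467*(-1/39633) = 13489/13211 ≈ 1.0210)
S(w, x) = 251/4 + x (S(w, x) = -9/4 + (x - 1*(-65)) = -9/4 + (x + 65) = -9/4 + (65 + x) = 251/4 + x)
j = 13489/13211 ≈ 1.0210
j - S(118, 178) = 13489/13211 - (251/4 + 178) = 13489/13211 - 1*963/4 = 13489/13211 - 963/4 = -12668237/52844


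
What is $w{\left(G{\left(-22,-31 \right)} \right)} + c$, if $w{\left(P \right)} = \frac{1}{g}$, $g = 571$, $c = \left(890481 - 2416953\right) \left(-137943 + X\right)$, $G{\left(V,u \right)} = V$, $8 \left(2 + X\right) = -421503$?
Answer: $\frac{166158570947158}{571} \approx 2.91 \cdot 10^{11}$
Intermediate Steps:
$X = - \frac{421519}{8}$ ($X = -2 + \frac{1}{8} \left(-421503\right) = -2 - \frac{421503}{8} = - \frac{421519}{8} \approx -52690.0$)
$c = 290995745967$ ($c = \left(890481 - 2416953\right) \left(-137943 - \frac{421519}{8}\right) = \left(-1526472\right) \left(- \frac{1525063}{8}\right) = 290995745967$)
$w{\left(P \right)} = \frac{1}{571}$
$w{\left(G{\left(-22,-31 \right)} \right)} + c = \frac{1}{571} + 290995745967 = \frac{166158570947158}{571}$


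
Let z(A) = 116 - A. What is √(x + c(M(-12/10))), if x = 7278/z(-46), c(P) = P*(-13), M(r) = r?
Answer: √122565/45 ≈ 7.7798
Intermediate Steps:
c(P) = -13*P
x = 1213/27 (x = 7278/(116 - 1*(-46)) = 7278/(116 + 46) = 7278/162 = 7278*(1/162) = 1213/27 ≈ 44.926)
√(x + c(M(-12/10))) = √(1213/27 - (-156)/10) = √(1213/27 - 13*(-6/5)) = √(1213/27 + 78/5) = √(8171/135) = √122565/45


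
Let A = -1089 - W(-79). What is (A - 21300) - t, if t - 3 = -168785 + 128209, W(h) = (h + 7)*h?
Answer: 12496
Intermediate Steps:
W(h) = h*(7 + h) (W(h) = (7 + h)*h = h*(7 + h))
A = -6777 (A = -1089 - (-79)*(7 - 79) = -1089 - (-79)*(-72) = -1089 - 1*5688 = -1089 - 5688 = -6777)
t = -40573 (t = 3 + (-168785 + 128209) = 3 - 40576 = -40573)
(A - 21300) - t = (-6777 - 21300) - 1*(-40573) = -28077 + 40573 = 12496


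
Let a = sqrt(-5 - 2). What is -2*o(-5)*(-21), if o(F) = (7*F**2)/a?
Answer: -1050*I*sqrt(7) ≈ -2778.0*I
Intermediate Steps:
a = I*sqrt(7) (a = sqrt(-7) = I*sqrt(7) ≈ 2.6458*I)
o(F) = -I*sqrt(7)*F**2 (o(F) = (7*F**2)/((I*sqrt(7))) = (7*F**2)*(-I*sqrt(7)/7) = -I*sqrt(7)*F**2)
-2*o(-5)*(-21) = -(-2)*I*sqrt(7)*(-5)**2*(-21) = -(-2)*I*sqrt(7)*25*(-21) = -(-50)*I*sqrt(7)*(-21) = (50*I*sqrt(7))*(-21) = -1050*I*sqrt(7)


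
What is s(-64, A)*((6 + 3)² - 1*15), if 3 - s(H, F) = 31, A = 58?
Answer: -1848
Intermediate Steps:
s(H, F) = -28 (s(H, F) = 3 - 1*31 = 3 - 31 = -28)
s(-64, A)*((6 + 3)² - 1*15) = -28*((6 + 3)² - 1*15) = -28*(9² - 15) = -28*(81 - 15) = -28*66 = -1848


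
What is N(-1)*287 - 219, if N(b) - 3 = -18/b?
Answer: 5808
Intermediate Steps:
N(b) = 3 - 18/b
N(-1)*287 - 219 = (3 - 18/(-1))*287 - 219 = (3 - 18*(-1))*287 - 219 = (3 + 18)*287 - 219 = 21*287 - 219 = 6027 - 219 = 5808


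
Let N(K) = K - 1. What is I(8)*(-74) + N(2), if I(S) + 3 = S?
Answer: -369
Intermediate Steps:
I(S) = -3 + S
N(K) = -1 + K
I(8)*(-74) + N(2) = (-3 + 8)*(-74) + (-1 + 2) = 5*(-74) + 1 = -370 + 1 = -369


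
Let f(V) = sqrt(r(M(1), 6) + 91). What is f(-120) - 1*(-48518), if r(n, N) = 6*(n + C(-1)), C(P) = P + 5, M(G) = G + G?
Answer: 48518 + sqrt(127) ≈ 48529.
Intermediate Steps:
M(G) = 2*G
C(P) = 5 + P
r(n, N) = 24 + 6*n (r(n, N) = 6*(n + (5 - 1)) = 6*(n + 4) = 6*(4 + n) = 24 + 6*n)
f(V) = sqrt(127) (f(V) = sqrt((24 + 6*(2*1)) + 91) = sqrt((24 + 6*2) + 91) = sqrt((24 + 12) + 91) = sqrt(36 + 91) = sqrt(127))
f(-120) - 1*(-48518) = sqrt(127) - 1*(-48518) = sqrt(127) + 48518 = 48518 + sqrt(127)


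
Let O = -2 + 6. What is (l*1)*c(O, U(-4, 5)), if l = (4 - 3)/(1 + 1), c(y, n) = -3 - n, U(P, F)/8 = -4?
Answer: 29/2 ≈ 14.500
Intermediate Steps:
O = 4
U(P, F) = -32 (U(P, F) = 8*(-4) = -32)
l = ½ (l = 1/2 = 1*(½) = ½ ≈ 0.50000)
(l*1)*c(O, U(-4, 5)) = ((½)*1)*(-3 - 1*(-32)) = (-3 + 32)/2 = (½)*29 = 29/2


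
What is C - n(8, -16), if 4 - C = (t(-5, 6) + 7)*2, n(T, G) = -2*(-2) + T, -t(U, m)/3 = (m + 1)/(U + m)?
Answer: 20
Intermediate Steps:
t(U, m) = -3*(1 + m)/(U + m) (t(U, m) = -3*(m + 1)/(U + m) = -3*(1 + m)/(U + m))
n(T, G) = 4 + T
C = 32 (C = 4 - (3*(-1 - 1*6)/(-5 + 6) + 7)*2 = 4 - (3*(-1 - 6)/1 + 7)*2 = 4 - (3*1*(-7) + 7)*2 = 4 - (-21 + 7)*2 = 4 - (-14)*2 = 4 - 1*(-28) = 4 + 28 = 32)
C - n(8, -16) = 32 - (4 + 8) = 32 - 1*12 = 32 - 12 = 20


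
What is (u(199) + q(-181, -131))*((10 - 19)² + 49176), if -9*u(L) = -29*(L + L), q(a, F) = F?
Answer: 56716699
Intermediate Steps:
u(L) = 58*L/9 (u(L) = -(-29)*(L + L)/9 = -(-29)*2*L/9 = -(-58)*L/9 = 58*L/9)
(u(199) + q(-181, -131))*((10 - 19)² + 49176) = ((58/9)*199 - 131)*((10 - 19)² + 49176) = (11542/9 - 131)*((-9)² + 49176) = 10363*(81 + 49176)/9 = (10363/9)*49257 = 56716699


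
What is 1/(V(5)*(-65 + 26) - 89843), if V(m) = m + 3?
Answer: -1/90155 ≈ -1.1092e-5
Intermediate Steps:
V(m) = 3 + m
1/(V(5)*(-65 + 26) - 89843) = 1/((3 + 5)*(-65 + 26) - 89843) = 1/(8*(-39) - 89843) = 1/(-312 - 89843) = 1/(-90155) = -1/90155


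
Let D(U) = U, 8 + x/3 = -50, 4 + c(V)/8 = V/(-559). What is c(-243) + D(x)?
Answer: -113210/559 ≈ -202.52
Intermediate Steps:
c(V) = -32 - 8*V/559 (c(V) = -32 + 8*(V/(-559)) = -32 + 8*(V*(-1/559)) = -32 + 8*(-V/559) = -32 - 8*V/559)
x = -174 (x = -24 + 3*(-50) = -24 - 150 = -174)
c(-243) + D(x) = (-32 - 8/559*(-243)) - 174 = (-32 + 1944/559) - 174 = -15944/559 - 174 = -113210/559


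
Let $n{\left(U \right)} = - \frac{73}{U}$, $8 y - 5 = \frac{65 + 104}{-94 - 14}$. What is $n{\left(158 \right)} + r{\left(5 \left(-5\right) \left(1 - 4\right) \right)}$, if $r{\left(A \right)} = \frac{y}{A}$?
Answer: $- \frac{2335891}{5119200} \approx -0.4563$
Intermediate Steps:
$y = \frac{371}{864}$ ($y = \frac{5}{8} + \frac{\left(65 + 104\right) \frac{1}{-94 - 14}}{8} = \frac{5}{8} + \frac{169 \frac{1}{-108}}{8} = \frac{5}{8} + \frac{169 \left(- \frac{1}{108}\right)}{8} = \frac{5}{8} + \frac{1}{8} \left(- \frac{169}{108}\right) = \frac{5}{8} - \frac{169}{864} = \frac{371}{864} \approx 0.4294$)
$r{\left(A \right)} = \frac{371}{864 A}$
$n{\left(158 \right)} + r{\left(5 \left(-5\right) \left(1 - 4\right) \right)} = - \frac{73}{158} + \frac{371}{864 \cdot 5 \left(-5\right) \left(1 - 4\right)} = \left(-73\right) \frac{1}{158} + \frac{371}{864 \left(\left(-25\right) \left(-3\right)\right)} = - \frac{73}{158} + \frac{371}{864 \cdot 75} = - \frac{73}{158} + \frac{371}{864} \cdot \frac{1}{75} = - \frac{73}{158} + \frac{371}{64800} = - \frac{2335891}{5119200}$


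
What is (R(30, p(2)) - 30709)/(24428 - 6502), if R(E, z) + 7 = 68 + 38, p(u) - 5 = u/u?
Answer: -15305/8963 ≈ -1.7076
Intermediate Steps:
p(u) = 6 (p(u) = 5 + u/u = 5 + 1 = 6)
R(E, z) = 99 (R(E, z) = -7 + (68 + 38) = -7 + 106 = 99)
(R(30, p(2)) - 30709)/(24428 - 6502) = (99 - 30709)/(24428 - 6502) = -30610/17926 = -30610*1/17926 = -15305/8963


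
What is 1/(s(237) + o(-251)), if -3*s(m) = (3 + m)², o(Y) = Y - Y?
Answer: -1/19200 ≈ -5.2083e-5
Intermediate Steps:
o(Y) = 0
s(m) = -(3 + m)²/3
1/(s(237) + o(-251)) = 1/(-(3 + 237)²/3 + 0) = 1/(-⅓*240² + 0) = 1/(-⅓*57600 + 0) = 1/(-19200 + 0) = 1/(-19200) = -1/19200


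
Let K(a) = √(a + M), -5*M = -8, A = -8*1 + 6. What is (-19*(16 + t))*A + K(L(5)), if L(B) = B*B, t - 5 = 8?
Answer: 1102 + √665/5 ≈ 1107.2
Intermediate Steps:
t = 13 (t = 5 + 8 = 13)
L(B) = B²
A = -2 (A = -8 + 6 = -2)
M = 8/5 (M = -⅕*(-8) = 8/5 ≈ 1.6000)
K(a) = √(8/5 + a) (K(a) = √(a + 8/5) = √(8/5 + a))
(-19*(16 + t))*A + K(L(5)) = -19*(16 + 13)*(-2) + √(40 + 25*5²)/5 = -19*29*(-2) + √(40 + 25*25)/5 = -551*(-2) + √(40 + 625)/5 = 1102 + √665/5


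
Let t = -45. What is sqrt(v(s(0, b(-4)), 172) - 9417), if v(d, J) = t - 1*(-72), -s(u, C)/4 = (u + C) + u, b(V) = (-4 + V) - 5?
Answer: I*sqrt(9390) ≈ 96.902*I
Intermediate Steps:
b(V) = -9 + V
s(u, C) = -8*u - 4*C (s(u, C) = -4*((u + C) + u) = -4*((C + u) + u) = -4*(C + 2*u) = -8*u - 4*C)
v(d, J) = 27 (v(d, J) = -45 - 1*(-72) = -45 + 72 = 27)
sqrt(v(s(0, b(-4)), 172) - 9417) = sqrt(27 - 9417) = sqrt(-9390) = I*sqrt(9390)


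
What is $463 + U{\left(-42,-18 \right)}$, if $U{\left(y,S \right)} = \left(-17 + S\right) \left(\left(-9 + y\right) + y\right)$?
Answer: $3718$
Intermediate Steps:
$U{\left(y,S \right)} = \left(-17 + S\right) \left(-9 + 2 y\right)$
$463 + U{\left(-42,-18 \right)} = 463 + \left(153 - -1428 - -162 + 2 \left(-18\right) \left(-42\right)\right) = 463 + \left(153 + 1428 + 162 + 1512\right) = 463 + 3255 = 3718$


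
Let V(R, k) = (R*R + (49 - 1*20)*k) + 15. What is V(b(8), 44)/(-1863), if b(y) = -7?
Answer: -1340/1863 ≈ -0.71927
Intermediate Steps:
V(R, k) = 15 + R² + 29*k (V(R, k) = (R² + (49 - 20)*k) + 15 = (R² + 29*k) + 15 = 15 + R² + 29*k)
V(b(8), 44)/(-1863) = (15 + (-7)² + 29*44)/(-1863) = (15 + 49 + 1276)*(-1/1863) = 1340*(-1/1863) = -1340/1863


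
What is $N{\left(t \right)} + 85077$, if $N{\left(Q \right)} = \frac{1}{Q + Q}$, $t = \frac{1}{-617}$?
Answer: $\frac{169537}{2} \approx 84769.0$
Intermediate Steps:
$t = - \frac{1}{617} \approx -0.0016207$
$N{\left(Q \right)} = \frac{1}{2 Q}$
$N{\left(t \right)} + 85077 = \frac{1}{2 \left(- \frac{1}{617}\right)} + 85077 = \frac{1}{2} \left(-617\right) + 85077 = - \frac{617}{2} + 85077 = \frac{169537}{2}$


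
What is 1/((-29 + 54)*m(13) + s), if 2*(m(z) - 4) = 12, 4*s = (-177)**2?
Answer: 4/32329 ≈ 0.00012373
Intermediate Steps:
s = 31329/4 (s = (1/4)*(-177)**2 = (1/4)*31329 = 31329/4 ≈ 7832.3)
m(z) = 10 (m(z) = 4 + (1/2)*12 = 4 + 6 = 10)
1/((-29 + 54)*m(13) + s) = 1/((-29 + 54)*10 + 31329/4) = 1/(25*10 + 31329/4) = 1/(250 + 31329/4) = 1/(32329/4) = 4/32329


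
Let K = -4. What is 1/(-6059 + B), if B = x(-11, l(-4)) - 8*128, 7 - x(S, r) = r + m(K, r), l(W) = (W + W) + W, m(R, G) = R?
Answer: -1/7060 ≈ -0.00014164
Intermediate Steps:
l(W) = 3*W (l(W) = 2*W + W = 3*W)
x(S, r) = 11 - r (x(S, r) = 7 - (r - 4) = 7 - (-4 + r) = 7 + (4 - r) = 11 - r)
B = -1001 (B = (11 - 3*(-4)) - 8*128 = (11 - 1*(-12)) - 1024 = (11 + 12) - 1024 = 23 - 1024 = -1001)
1/(-6059 + B) = 1/(-6059 - 1001) = 1/(-7060) = -1/7060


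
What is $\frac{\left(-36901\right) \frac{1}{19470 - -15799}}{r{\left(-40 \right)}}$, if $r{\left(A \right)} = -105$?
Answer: $\frac{36901}{3703245} \approx 0.0099645$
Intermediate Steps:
$\frac{\left(-36901\right) \frac{1}{19470 - -15799}}{r{\left(-40 \right)}} = \frac{\left(-36901\right) \frac{1}{19470 - -15799}}{-105} = - \frac{36901}{19470 + 15799} \left(- \frac{1}{105}\right) = - \frac{36901}{35269} \left(- \frac{1}{105}\right) = \left(-36901\right) \frac{1}{35269} \left(- \frac{1}{105}\right) = \left(- \frac{36901}{35269}\right) \left(- \frac{1}{105}\right) = \frac{36901}{3703245}$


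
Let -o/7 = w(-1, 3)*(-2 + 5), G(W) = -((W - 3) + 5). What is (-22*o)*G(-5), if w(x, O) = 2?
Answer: 2772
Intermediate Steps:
G(W) = -2 - W (G(W) = -((-3 + W) + 5) = -(2 + W) = -2 - W)
o = -42 (o = -14*(-2 + 5) = -14*3 = -7*6 = -42)
(-22*o)*G(-5) = (-22*(-42))*(-2 - 1*(-5)) = 924*(-2 + 5) = 924*3 = 2772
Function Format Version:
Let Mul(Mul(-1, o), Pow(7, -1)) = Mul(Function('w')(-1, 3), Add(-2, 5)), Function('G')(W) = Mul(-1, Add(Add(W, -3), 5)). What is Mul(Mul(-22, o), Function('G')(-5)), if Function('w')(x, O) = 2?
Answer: 2772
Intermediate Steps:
Function('G')(W) = Add(-2, Mul(-1, W)) (Function('G')(W) = Mul(-1, Add(Add(-3, W), 5)) = Mul(-1, Add(2, W)) = Add(-2, Mul(-1, W)))
o = -42 (o = Mul(-7, Mul(2, Add(-2, 5))) = Mul(-7, Mul(2, 3)) = Mul(-7, 6) = -42)
Mul(Mul(-22, o), Function('G')(-5)) = Mul(Mul(-22, -42), Add(-2, Mul(-1, -5))) = Mul(924, Add(-2, 5)) = Mul(924, 3) = 2772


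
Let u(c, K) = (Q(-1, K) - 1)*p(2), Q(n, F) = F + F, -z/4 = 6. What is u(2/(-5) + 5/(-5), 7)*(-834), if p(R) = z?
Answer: 260208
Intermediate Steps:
z = -24 (z = -4*6 = -24)
Q(n, F) = 2*F
p(R) = -24
u(c, K) = 24 - 48*K (u(c, K) = (2*K - 1)*(-24) = (-1 + 2*K)*(-24) = 24 - 48*K)
u(2/(-5) + 5/(-5), 7)*(-834) = (24 - 48*7)*(-834) = (24 - 336)*(-834) = -312*(-834) = 260208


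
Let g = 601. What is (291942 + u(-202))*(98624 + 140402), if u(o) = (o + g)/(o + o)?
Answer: 14095861469697/202 ≈ 6.9781e+10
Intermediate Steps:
u(o) = (601 + o)/(2*o) (u(o) = (o + 601)/(o + o) = (601 + o)/((2*o)) = (601 + o)*(1/(2*o)) = (601 + o)/(2*o))
(291942 + u(-202))*(98624 + 140402) = (291942 + (½)*(601 - 202)/(-202))*(98624 + 140402) = (291942 + (½)*(-1/202)*399)*239026 = (291942 - 399/404)*239026 = (117944169/404)*239026 = 14095861469697/202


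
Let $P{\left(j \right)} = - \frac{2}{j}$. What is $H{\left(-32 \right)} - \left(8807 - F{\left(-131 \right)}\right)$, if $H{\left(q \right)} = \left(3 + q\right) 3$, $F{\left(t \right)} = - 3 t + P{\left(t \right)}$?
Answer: $- \frac{1113629}{131} \approx -8501.0$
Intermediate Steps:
$F{\left(t \right)} = - 3 t - \frac{2}{t}$
$H{\left(q \right)} = 9 + 3 q$
$H{\left(-32 \right)} - \left(8807 - F{\left(-131 \right)}\right) = \left(9 + 3 \left(-32\right)\right) - \left(8807 - \left(\left(-3\right) \left(-131\right) - \frac{2}{-131}\right)\right) = \left(9 - 96\right) - \left(8807 - \left(393 - - \frac{2}{131}\right)\right) = -87 - \left(8807 - \left(393 + \frac{2}{131}\right)\right) = -87 - \left(8807 - \frac{51485}{131}\right) = -87 - \frac{1102232}{131} = - \frac{1113629}{131}$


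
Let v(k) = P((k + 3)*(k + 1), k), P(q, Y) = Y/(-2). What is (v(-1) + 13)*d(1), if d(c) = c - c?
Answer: 0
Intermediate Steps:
P(q, Y) = -Y/2 (P(q, Y) = Y*(-½) = -Y/2)
v(k) = -k/2
d(c) = 0
(v(-1) + 13)*d(1) = (-½*(-1) + 13)*0 = (½ + 13)*0 = (27/2)*0 = 0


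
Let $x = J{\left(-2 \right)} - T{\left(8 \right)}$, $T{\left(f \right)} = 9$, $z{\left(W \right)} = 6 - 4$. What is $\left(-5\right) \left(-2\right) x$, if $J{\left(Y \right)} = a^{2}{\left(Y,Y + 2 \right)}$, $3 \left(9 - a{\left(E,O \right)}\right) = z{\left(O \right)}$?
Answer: $\frac{5440}{9} \approx 604.44$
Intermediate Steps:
$z{\left(W \right)} = 2$ ($z{\left(W \right)} = 6 - 4 = 2$)
$a{\left(E,O \right)} = \frac{25}{3}$ ($a{\left(E,O \right)} = 9 - \frac{2}{3} = \frac{25}{3}$)
$J{\left(Y \right)} = \frac{625}{9}$ ($J{\left(Y \right)} = \left(\frac{25}{3}\right)^{2} = \frac{625}{9}$)
$x = \frac{544}{9}$ ($x = \frac{625}{9} - 9 = \frac{544}{9} \approx 60.444$)
$\left(-5\right) \left(-2\right) x = \left(-5\right) \left(-2\right) \frac{544}{9} = 10 \cdot \frac{544}{9} = \frac{5440}{9}$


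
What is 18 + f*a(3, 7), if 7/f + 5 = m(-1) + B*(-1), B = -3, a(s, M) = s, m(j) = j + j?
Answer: 51/4 ≈ 12.750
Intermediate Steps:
m(j) = 2*j
f = -7/4 (f = 7/(-5 + (2*(-1) - 3*(-1))) = 7/(-5 + (-2 + 3)) = 7/(-5 + 1) = 7/(-4) = 7*(-¼) = -7/4 ≈ -1.7500)
18 + f*a(3, 7) = 18 - 7/4*3 = 18 - 21/4 = 51/4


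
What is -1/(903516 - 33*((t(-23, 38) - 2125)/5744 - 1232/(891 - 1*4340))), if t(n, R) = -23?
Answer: -4952764/4474904255937 ≈ -1.1068e-6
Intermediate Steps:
-1/(903516 - 33*((t(-23, 38) - 2125)/5744 - 1232/(891 - 1*4340))) = -1/(903516 - 33*((-23 - 2125)/5744 - 1232/(891 - 1*4340))) = -1/(903516 - 33*(-2148*1/5744 - 1232/(891 - 4340))) = -1/(903516 - 33*(-537/1436 - 1232/(-3449))) = -1/(903516 - 33*(-537/1436 - 1232*(-1/3449))) = -1/(903516 - 33*(-537/1436 + 1232/3449)) = -1/(903516 - 33*(-82961/4952764)) = -1/(903516 + 2737713/4952764) = -1/4474904255937/4952764 = -1*4952764/4474904255937 = -4952764/4474904255937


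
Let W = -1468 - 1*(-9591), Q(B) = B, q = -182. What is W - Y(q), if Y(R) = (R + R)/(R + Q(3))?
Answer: 1453653/179 ≈ 8121.0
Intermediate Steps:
W = 8123 (W = -1468 + 9591 = 8123)
Y(R) = 2*R/(3 + R) (Y(R) = (R + R)/(R + 3) = (2*R)/(3 + R) = 2*R/(3 + R))
W - Y(q) = 8123 - 2*(-182)/(3 - 182) = 8123 - 2*(-182)/(-179) = 8123 - 2*(-182)*(-1)/179 = 8123 - 1*364/179 = 8123 - 364/179 = 1453653/179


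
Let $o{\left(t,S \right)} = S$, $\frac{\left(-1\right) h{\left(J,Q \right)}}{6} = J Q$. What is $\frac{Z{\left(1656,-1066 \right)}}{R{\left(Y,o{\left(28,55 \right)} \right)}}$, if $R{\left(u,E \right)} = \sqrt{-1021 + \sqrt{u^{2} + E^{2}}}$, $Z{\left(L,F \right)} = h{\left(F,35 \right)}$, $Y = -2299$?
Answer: $\frac{223860}{\sqrt{-1021 + 451 \sqrt{26}}} \approx 6260.4$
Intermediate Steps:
$h{\left(J,Q \right)} = - 6 J Q$
$Z{\left(L,F \right)} = - 210 F$ ($Z{\left(L,F \right)} = \left(-6\right) F 35 = - 210 F$)
$R{\left(u,E \right)} = \sqrt{-1021 + \sqrt{E^{2} + u^{2}}}$
$\frac{Z{\left(1656,-1066 \right)}}{R{\left(Y,o{\left(28,55 \right)} \right)}} = \frac{\left(-210\right) \left(-1066\right)}{\sqrt{-1021 + \sqrt{55^{2} + \left(-2299\right)^{2}}}} = \frac{223860}{\sqrt{-1021 + \sqrt{3025 + 5285401}}} = \frac{223860}{\sqrt{-1021 + \sqrt{5288426}}} = \frac{223860}{\sqrt{-1021 + 451 \sqrt{26}}}$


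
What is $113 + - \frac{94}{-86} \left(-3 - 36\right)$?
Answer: $\frac{3026}{43} \approx 70.372$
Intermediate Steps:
$113 + - \frac{94}{-86} \left(-3 - 36\right) = 113 + \left(-94\right) \left(- \frac{1}{86}\right) \left(-39\right) = 113 + \frac{47}{43} \left(-39\right) = 113 - \frac{1833}{43} = \frac{3026}{43}$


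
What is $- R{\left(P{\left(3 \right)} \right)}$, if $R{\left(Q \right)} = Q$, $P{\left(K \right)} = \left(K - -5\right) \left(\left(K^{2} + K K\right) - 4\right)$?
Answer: $-112$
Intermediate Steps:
$P{\left(K \right)} = \left(-4 + 2 K^{2}\right) \left(5 + K\right)$ ($P{\left(K \right)} = \left(K + 5\right) \left(\left(K^{2} + K^{2}\right) - 4\right) = \left(5 + K\right) \left(2 K^{2} - 4\right) = \left(5 + K\right) \left(-4 + 2 K^{2}\right) = \left(-4 + 2 K^{2}\right) \left(5 + K\right)$)
$- R{\left(P{\left(3 \right)} \right)} = - (-20 - 12 + 2 \cdot 3^{3} + 10 \cdot 3^{2}) = - (-20 - 12 + 2 \cdot 27 + 10 \cdot 9) = - (-20 - 12 + 54 + 90) = \left(-1\right) 112 = -112$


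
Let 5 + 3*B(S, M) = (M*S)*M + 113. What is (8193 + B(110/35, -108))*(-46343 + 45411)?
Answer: -133405548/7 ≈ -1.9058e+7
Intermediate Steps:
B(S, M) = 36 + S*M²/3 (B(S, M) = -5/3 + ((M*S)*M + 113)/3 = -5/3 + (S*M² + 113)/3 = -5/3 + (113 + S*M²)/3 = -5/3 + (113/3 + S*M²/3) = 36 + S*M²/3)
(8193 + B(110/35, -108))*(-46343 + 45411) = (8193 + (36 + (⅓)*(110/35)*(-108)²))*(-46343 + 45411) = (8193 + (36 + (⅓)*(110*(1/35))*11664))*(-932) = (8193 + (36 + (⅓)*(22/7)*11664))*(-932) = (8193 + (36 + 85536/7))*(-932) = (8193 + 85788/7)*(-932) = (143139/7)*(-932) = -133405548/7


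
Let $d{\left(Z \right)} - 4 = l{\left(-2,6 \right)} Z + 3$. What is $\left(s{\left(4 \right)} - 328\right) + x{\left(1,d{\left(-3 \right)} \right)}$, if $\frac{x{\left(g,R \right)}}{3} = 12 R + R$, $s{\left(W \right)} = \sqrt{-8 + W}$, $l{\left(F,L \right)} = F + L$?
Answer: $-523 + 2 i \approx -523.0 + 2.0 i$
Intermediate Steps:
$d{\left(Z \right)} = 7 + 4 Z$ ($d{\left(Z \right)} = 4 + \left(\left(-2 + 6\right) Z + 3\right) = 4 + \left(4 Z + 3\right) = 4 + \left(3 + 4 Z\right) = 7 + 4 Z$)
$x{\left(g,R \right)} = 39 R$ ($x{\left(g,R \right)} = 3 \left(12 R + R\right) = 3 \cdot 13 R = 39 R$)
$\left(s{\left(4 \right)} - 328\right) + x{\left(1,d{\left(-3 \right)} \right)} = \left(\sqrt{-8 + 4} - 328\right) + 39 \left(7 + 4 \left(-3\right)\right) = \left(\sqrt{-4} - 328\right) + 39 \left(7 - 12\right) = \left(2 i - 328\right) + 39 \left(-5\right) = \left(-328 + 2 i\right) - 195 = -523 + 2 i$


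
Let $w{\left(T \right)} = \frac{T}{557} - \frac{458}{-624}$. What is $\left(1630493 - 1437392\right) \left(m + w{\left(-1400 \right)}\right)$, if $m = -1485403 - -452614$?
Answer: $- \frac{11552750902878041}{57928} \approx -1.9943 \cdot 10^{11}$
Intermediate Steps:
$m = -1032789$ ($m = -1485403 + 452614 = -1032789$)
$w{\left(T \right)} = \frac{229}{312} + \frac{T}{557}$ ($w{\left(T \right)} = T \frac{1}{557} - - \frac{229}{312} = \frac{T}{557} + \frac{229}{312} = \frac{229}{312} + \frac{T}{557}$)
$\left(1630493 - 1437392\right) \left(m + w{\left(-1400 \right)}\right) = \left(1630493 - 1437392\right) \left(-1032789 + \left(\frac{229}{312} + \frac{1}{557} \left(-1400\right)\right)\right) = 193101 \left(-1032789 + \left(\frac{229}{312} - \frac{1400}{557}\right)\right) = 193101 \left(-1032789 - \frac{309247}{173784}\right) = 193101 \left(- \frac{179482512823}{173784}\right) = - \frac{11552750902878041}{57928}$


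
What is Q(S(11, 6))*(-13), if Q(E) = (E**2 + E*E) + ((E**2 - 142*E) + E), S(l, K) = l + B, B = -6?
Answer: 8190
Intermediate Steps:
S(l, K) = -6 + l (S(l, K) = l - 6 = -6 + l)
Q(E) = -141*E + 3*E**2 (Q(E) = (E**2 + E**2) + (E**2 - 141*E) = 2*E**2 + (E**2 - 141*E) = -141*E + 3*E**2)
Q(S(11, 6))*(-13) = (3*(-6 + 11)*(-47 + (-6 + 11)))*(-13) = (3*5*(-47 + 5))*(-13) = (3*5*(-42))*(-13) = -630*(-13) = 8190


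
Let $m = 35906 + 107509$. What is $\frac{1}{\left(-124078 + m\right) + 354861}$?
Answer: $\frac{1}{374198} \approx 2.6724 \cdot 10^{-6}$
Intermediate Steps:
$m = 143415$
$\frac{1}{\left(-124078 + m\right) + 354861} = \frac{1}{\left(-124078 + 143415\right) + 354861} = \frac{1}{19337 + 354861} = \frac{1}{374198}$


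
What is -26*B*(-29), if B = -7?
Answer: -5278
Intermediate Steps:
-26*B*(-29) = -26*(-7)*(-29) = 182*(-29) = -5278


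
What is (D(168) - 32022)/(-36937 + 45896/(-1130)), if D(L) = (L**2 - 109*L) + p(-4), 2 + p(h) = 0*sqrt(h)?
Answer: 12493280/20892353 ≈ 0.59798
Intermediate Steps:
p(h) = -2 (p(h) = -2 + 0*sqrt(h) = -2 + 0 = -2)
D(L) = -2 + L**2 - 109*L (D(L) = (L**2 - 109*L) - 2 = -2 + L**2 - 109*L)
(D(168) - 32022)/(-36937 + 45896/(-1130)) = ((-2 + 168**2 - 109*168) - 32022)/(-36937 + 45896/(-1130)) = ((-2 + 28224 - 18312) - 32022)/(-36937 + 45896*(-1/1130)) = (9910 - 32022)/(-36937 - 22948/565) = -22112/(-20892353/565) = -22112*(-565/20892353) = 12493280/20892353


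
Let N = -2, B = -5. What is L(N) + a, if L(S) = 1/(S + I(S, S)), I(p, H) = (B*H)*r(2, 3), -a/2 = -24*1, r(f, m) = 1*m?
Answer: 1345/28 ≈ 48.036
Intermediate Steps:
r(f, m) = m
a = 48 (a = -(-48) = -2*(-24) = 48)
I(p, H) = -15*H (I(p, H) = -5*H*3 = -15*H)
L(S) = -1/(14*S) (L(S) = 1/(S - 15*S) = 1/(-14*S) = -1/(14*S))
L(N) + a = -1/14/(-2) + 48 = -1/14*(-½) + 48 = 1/28 + 48 = 1345/28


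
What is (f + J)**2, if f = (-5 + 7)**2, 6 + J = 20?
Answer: 324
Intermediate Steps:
J = 14 (J = -6 + 20 = 14)
f = 4 (f = 2**2 = 4)
(f + J)**2 = (4 + 14)**2 = 18**2 = 324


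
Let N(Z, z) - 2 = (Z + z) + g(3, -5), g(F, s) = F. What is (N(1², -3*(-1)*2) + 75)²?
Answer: 7569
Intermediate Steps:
N(Z, z) = 5 + Z + z (N(Z, z) = 2 + ((Z + z) + 3) = 2 + (3 + Z + z) = 5 + Z + z)
(N(1², -3*(-1)*2) + 75)² = ((5 + 1² - 3*(-1)*2) + 75)² = ((5 + 1 + 3*2) + 75)² = ((5 + 1 + 6) + 75)² = (12 + 75)² = 87² = 7569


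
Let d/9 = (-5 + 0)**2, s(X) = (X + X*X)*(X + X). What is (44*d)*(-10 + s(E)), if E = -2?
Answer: -178200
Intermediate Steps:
s(X) = 2*X*(X + X**2) (s(X) = (X + X**2)*(2*X) = 2*X*(X + X**2))
d = 225 (d = 9*(-5 + 0)**2 = 9*(-5)**2 = 9*25 = 225)
(44*d)*(-10 + s(E)) = (44*225)*(-10 + 2*(-2)**2*(1 - 2)) = 9900*(-10 + 2*4*(-1)) = 9900*(-10 - 8) = 9900*(-18) = -178200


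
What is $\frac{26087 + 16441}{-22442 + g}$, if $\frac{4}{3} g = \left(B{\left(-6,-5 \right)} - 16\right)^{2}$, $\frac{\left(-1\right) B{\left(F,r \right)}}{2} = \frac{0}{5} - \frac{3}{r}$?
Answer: $- \frac{1063200}{555503} \approx -1.9139$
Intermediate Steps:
$B{\left(F,r \right)} = \frac{6}{r}$ ($B{\left(F,r \right)} = - 2 \left(\frac{0}{5} - \frac{3}{r}\right) = - 2 \left(0 \cdot \frac{1}{5} - \frac{3}{r}\right) = - 2 \left(0 - \frac{3}{r}\right) = - 2 \left(- \frac{3}{r}\right) = \frac{6}{r}$)
$g = \frac{5547}{25}$ ($g = \frac{3 \left(\frac{6}{-5} - 16\right)^{2}}{4} = \frac{3 \left(6 \left(- \frac{1}{5}\right) + \left(-30 + 14\right)\right)^{2}}{4} = \frac{3 \left(- \frac{6}{5} - 16\right)^{2}}{4} = \frac{3 \left(- \frac{86}{5}\right)^{2}}{4} = \frac{3}{4} \cdot \frac{7396}{25} = \frac{5547}{25} \approx 221.88$)
$\frac{26087 + 16441}{-22442 + g} = \frac{26087 + 16441}{-22442 + \frac{5547}{25}} = \frac{42528}{- \frac{555503}{25}} = 42528 \left(- \frac{25}{555503}\right) = - \frac{1063200}{555503}$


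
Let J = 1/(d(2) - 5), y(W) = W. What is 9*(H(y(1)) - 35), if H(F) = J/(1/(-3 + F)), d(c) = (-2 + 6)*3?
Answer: -2223/7 ≈ -317.57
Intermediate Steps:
d(c) = 12 (d(c) = 4*3 = 12)
J = 1/7 (J = 1/(12 - 5) = 1/7 ≈ 0.14286)
H(F) = -3/7 + F/7 (H(F) = 1/(7*(1/(-3 + F))) = (-3 + F)/7 = -3/7 + F/7)
9*(H(y(1)) - 35) = 9*((-3/7 + (1/7)*1) - 35) = 9*((-3/7 + 1/7) - 35) = 9*(-2/7 - 35) = 9*(-247/7) = -2223/7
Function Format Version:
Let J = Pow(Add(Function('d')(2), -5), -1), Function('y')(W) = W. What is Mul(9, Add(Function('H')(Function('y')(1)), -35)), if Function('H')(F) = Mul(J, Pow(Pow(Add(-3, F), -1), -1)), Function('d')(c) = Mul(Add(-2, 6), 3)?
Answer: Rational(-2223, 7) ≈ -317.57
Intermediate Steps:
Function('d')(c) = 12 (Function('d')(c) = Mul(4, 3) = 12)
J = Rational(1, 7) (J = Pow(Add(12, -5), -1) = Pow(7, -1) = Rational(1, 7) ≈ 0.14286)
Function('H')(F) = Add(Rational(-3, 7), Mul(Rational(1, 7), F)) (Function('H')(F) = Mul(Rational(1, 7), Pow(Pow(Add(-3, F), -1), -1)) = Mul(Rational(1, 7), Add(-3, F)) = Add(Rational(-3, 7), Mul(Rational(1, 7), F)))
Mul(9, Add(Function('H')(Function('y')(1)), -35)) = Mul(9, Add(Add(Rational(-3, 7), Mul(Rational(1, 7), 1)), -35)) = Mul(9, Add(Add(Rational(-3, 7), Rational(1, 7)), -35)) = Mul(9, Add(Rational(-2, 7), -35)) = Mul(9, Rational(-247, 7)) = Rational(-2223, 7)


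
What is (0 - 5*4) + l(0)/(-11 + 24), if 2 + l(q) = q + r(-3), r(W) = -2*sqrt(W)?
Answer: -262/13 - 2*I*sqrt(3)/13 ≈ -20.154 - 0.26647*I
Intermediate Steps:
l(q) = -2 + q - 2*I*sqrt(3) (l(q) = -2 + (q - 2*I*sqrt(3)) = -2 + q - 2*I*sqrt(3))
(0 - 5*4) + l(0)/(-11 + 24) = (0 - 5*4) + (-2 + 0 - 2*I*sqrt(3))/(-11 + 24) = (0 - 20) + (-2 - 2*I*sqrt(3))/13 = -20 + (-2 - 2*I*sqrt(3))*(1/13) = -20 + (-2/13 - 2*I*sqrt(3)/13) = -262/13 - 2*I*sqrt(3)/13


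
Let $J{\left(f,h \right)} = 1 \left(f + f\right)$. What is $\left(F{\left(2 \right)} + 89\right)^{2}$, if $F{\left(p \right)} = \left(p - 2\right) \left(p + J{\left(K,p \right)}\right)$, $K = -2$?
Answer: $7921$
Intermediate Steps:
$J{\left(f,h \right)} = 2 f$ ($J{\left(f,h \right)} = 1 \cdot 2 f = 2 f$)
$F{\left(p \right)} = \left(-4 + p\right) \left(-2 + p\right)$ ($F{\left(p \right)} = \left(p - 2\right) \left(p + 2 \left(-2\right)\right) = \left(-2 + p\right) \left(p - 4\right) = \left(-2 + p\right) \left(-4 + p\right) = \left(-4 + p\right) \left(-2 + p\right)$)
$\left(F{\left(2 \right)} + 89\right)^{2} = \left(\left(8 + 2^{2} - 12\right) + 89\right)^{2} = \left(\left(8 + 4 - 12\right) + 89\right)^{2} = \left(0 + 89\right)^{2} = 89^{2} = 7921$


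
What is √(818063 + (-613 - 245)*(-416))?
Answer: √1174991 ≈ 1084.0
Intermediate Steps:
√(818063 + (-613 - 245)*(-416)) = √(818063 - 858*(-416)) = √(818063 + 356928) = √1174991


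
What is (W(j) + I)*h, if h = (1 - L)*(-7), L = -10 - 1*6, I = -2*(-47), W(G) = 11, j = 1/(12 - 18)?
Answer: -12495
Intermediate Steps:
j = -1/6 (j = 1/(-6) = -1/6 ≈ -0.16667)
I = 94
L = -16 (L = -10 - 6 = -16)
h = -119 (h = (1 - 1*(-16))*(-7) = (1 + 16)*(-7) = 17*(-7) = -119)
(W(j) + I)*h = (11 + 94)*(-119) = 105*(-119) = -12495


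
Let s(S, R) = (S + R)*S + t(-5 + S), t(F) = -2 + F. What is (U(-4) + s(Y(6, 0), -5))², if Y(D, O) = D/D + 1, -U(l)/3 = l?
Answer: 1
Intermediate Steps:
U(l) = -3*l
Y(D, O) = 2 (Y(D, O) = 1 + 1 = 2)
s(S, R) = -7 + S + S*(R + S) (s(S, R) = (S + R)*S + (-2 + (-5 + S)) = (R + S)*S + (-7 + S) = S*(R + S) + (-7 + S) = -7 + S + S*(R + S))
(U(-4) + s(Y(6, 0), -5))² = (-3*(-4) + (-7 + 2 + 2² - 5*2))² = (12 + (-7 + 2 + 4 - 10))² = (12 - 11)² = 1² = 1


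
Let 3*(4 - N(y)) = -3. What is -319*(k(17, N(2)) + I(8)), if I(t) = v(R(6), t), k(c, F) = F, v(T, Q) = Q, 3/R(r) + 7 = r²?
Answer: -4147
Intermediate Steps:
R(r) = 3/(-7 + r²)
N(y) = 5 (N(y) = 4 - ⅓*(-3) = 4 + 1 = 5)
I(t) = t
-319*(k(17, N(2)) + I(8)) = -319*(5 + 8) = -319*13 = -4147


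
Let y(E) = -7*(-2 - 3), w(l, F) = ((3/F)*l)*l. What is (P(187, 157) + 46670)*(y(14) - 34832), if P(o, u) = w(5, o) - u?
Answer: -302664514782/187 ≈ -1.6185e+9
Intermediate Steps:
w(l, F) = 3*l**2/F (w(l, F) = (3*l/F)*l = 3*l**2/F)
P(o, u) = -u + 75/o (P(o, u) = 3*5**2/o - u = 3*25/o - u = 75/o - u = -u + 75/o)
y(E) = 35 (y(E) = -7*(-5) = 35)
(P(187, 157) + 46670)*(y(14) - 34832) = ((-1*157 + 75/187) + 46670)*(35 - 34832) = ((-157 + 75*(1/187)) + 46670)*(-34797) = ((-157 + 75/187) + 46670)*(-34797) = (-29284/187 + 46670)*(-34797) = (8698006/187)*(-34797) = -302664514782/187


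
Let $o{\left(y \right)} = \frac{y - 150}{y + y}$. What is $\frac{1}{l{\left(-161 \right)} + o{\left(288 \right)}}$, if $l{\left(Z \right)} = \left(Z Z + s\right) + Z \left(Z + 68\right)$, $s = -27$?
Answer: $\frac{96}{3923255} \approx 2.4469 \cdot 10^{-5}$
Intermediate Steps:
$o{\left(y \right)} = \frac{-150 + y}{2 y}$
$l{\left(Z \right)} = -27 + Z^{2} + Z \left(68 + Z\right)$ ($l{\left(Z \right)} = \left(Z Z - 27\right) + Z \left(Z + 68\right) = \left(Z^{2} - 27\right) + Z \left(68 + Z\right) = \left(-27 + Z^{2}\right) + Z \left(68 + Z\right) = -27 + Z^{2} + Z \left(68 + Z\right)$)
$\frac{1}{l{\left(-161 \right)} + o{\left(288 \right)}} = \frac{1}{\left(-27 + 2 \left(-161\right)^{2} + 68 \left(-161\right)\right) + \frac{-150 + 288}{2 \cdot 288}} = \frac{1}{\left(-27 + 2 \cdot 25921 - 10948\right) + \frac{1}{2} \cdot \frac{1}{288} \cdot 138} = \frac{1}{\left(-27 + 51842 - 10948\right) + \frac{23}{96}} = \frac{1}{40867 + \frac{23}{96}} = \frac{1}{\frac{3923255}{96}} = \frac{96}{3923255}$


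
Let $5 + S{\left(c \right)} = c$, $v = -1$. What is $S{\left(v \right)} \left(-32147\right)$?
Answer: $192882$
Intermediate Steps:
$S{\left(c \right)} = -5 + c$
$S{\left(v \right)} \left(-32147\right) = \left(-5 - 1\right) \left(-32147\right) = \left(-6\right) \left(-32147\right) = 192882$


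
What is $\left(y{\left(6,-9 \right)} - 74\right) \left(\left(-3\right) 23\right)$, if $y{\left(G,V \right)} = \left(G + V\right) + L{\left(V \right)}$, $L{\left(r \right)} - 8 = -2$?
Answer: $4899$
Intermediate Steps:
$L{\left(r \right)} = 6$ ($L{\left(r \right)} = 8 - 2 = 6$)
$y{\left(G,V \right)} = 6 + G + V$ ($y{\left(G,V \right)} = \left(G + V\right) + 6 = 6 + G + V$)
$\left(y{\left(6,-9 \right)} - 74\right) \left(\left(-3\right) 23\right) = \left(\left(6 + 6 - 9\right) - 74\right) \left(\left(-3\right) 23\right) = \left(3 - 74\right) \left(-69\right) = \left(-71\right) \left(-69\right) = 4899$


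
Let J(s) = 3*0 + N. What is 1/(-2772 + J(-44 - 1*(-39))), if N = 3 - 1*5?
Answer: -1/2774 ≈ -0.00036049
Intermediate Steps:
N = -2 (N = 3 - 5 = -2)
J(s) = -2 (J(s) = 3*0 - 2 = 0 - 2 = -2)
1/(-2772 + J(-44 - 1*(-39))) = 1/(-2772 - 2) = 1/(-2774) = -1/2774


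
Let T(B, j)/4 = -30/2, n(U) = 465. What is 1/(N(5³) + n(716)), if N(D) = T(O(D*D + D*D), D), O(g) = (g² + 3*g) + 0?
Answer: 1/405 ≈ 0.0024691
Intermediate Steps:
O(g) = g² + 3*g
T(B, j) = -60 (T(B, j) = 4*(-30/2) = 4*(-30*½) = 4*(-15) = -60)
N(D) = -60
1/(N(5³) + n(716)) = 1/(-60 + 465) = 1/405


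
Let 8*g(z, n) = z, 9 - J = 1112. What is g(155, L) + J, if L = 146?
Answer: -8669/8 ≈ -1083.6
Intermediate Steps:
J = -1103 (J = 9 - 1*1112 = 9 - 1112 = -1103)
g(z, n) = z/8
g(155, L) + J = (⅛)*155 - 1103 = 155/8 - 1103 = -8669/8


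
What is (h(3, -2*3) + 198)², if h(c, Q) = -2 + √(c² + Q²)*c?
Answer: 38821 + 3528*√5 ≈ 46710.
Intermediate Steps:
h(c, Q) = -2 + c*√(Q² + c²) (h(c, Q) = -2 + √(Q² + c²)*c = -2 + c*√(Q² + c²))
(h(3, -2*3) + 198)² = ((-2 + 3*√((-2*3)² + 3²)) + 198)² = ((-2 + 3*√((-6)² + 9)) + 198)² = ((-2 + 3*√(36 + 9)) + 198)² = ((-2 + 3*√45) + 198)² = ((-2 + 3*(3*√5)) + 198)² = ((-2 + 9*√5) + 198)² = (196 + 9*√5)²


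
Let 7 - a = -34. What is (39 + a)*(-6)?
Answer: -480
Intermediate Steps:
a = 41 (a = 7 - 1*(-34) = 7 + 34 = 41)
(39 + a)*(-6) = (39 + 41)*(-6) = 80*(-6) = -480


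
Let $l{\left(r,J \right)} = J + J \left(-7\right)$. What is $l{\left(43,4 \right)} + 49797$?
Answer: $49773$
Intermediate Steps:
$l{\left(r,J \right)} = - 6 J$ ($l{\left(r,J \right)} = J - 7 J = - 6 J$)
$l{\left(43,4 \right)} + 49797 = \left(-6\right) 4 + 49797 = -24 + 49797 = 49773$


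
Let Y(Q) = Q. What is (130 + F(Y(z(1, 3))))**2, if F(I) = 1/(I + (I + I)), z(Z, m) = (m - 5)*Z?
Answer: 606841/36 ≈ 16857.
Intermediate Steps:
z(Z, m) = Z*(-5 + m) (z(Z, m) = (-5 + m)*Z = Z*(-5 + m))
F(I) = 1/(3*I) (F(I) = 1/(I + 2*I) = 1/(3*I))
(130 + F(Y(z(1, 3))))**2 = (130 + 1/(3*((1*(-5 + 3)))))**2 = (130 + 1/(3*((1*(-2)))))**2 = (130 + (1/3)/(-2))**2 = (130 + (1/3)*(-1/2))**2 = (130 - 1/6)**2 = (779/6)**2 = 606841/36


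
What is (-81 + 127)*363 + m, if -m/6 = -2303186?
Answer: 13835814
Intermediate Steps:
m = 13819116 (m = -6*(-2303186) = 13819116)
(-81 + 127)*363 + m = (-81 + 127)*363 + 13819116 = 46*363 + 13819116 = 16698 + 13819116 = 13835814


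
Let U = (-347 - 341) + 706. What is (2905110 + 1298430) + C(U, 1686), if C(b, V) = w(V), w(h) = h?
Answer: 4205226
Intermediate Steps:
U = 18 (U = -688 + 706 = 18)
C(b, V) = V
(2905110 + 1298430) + C(U, 1686) = (2905110 + 1298430) + 1686 = 4203540 + 1686 = 4205226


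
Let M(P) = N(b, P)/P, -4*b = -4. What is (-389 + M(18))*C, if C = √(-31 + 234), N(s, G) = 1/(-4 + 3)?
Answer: -7003*√203/18 ≈ -5543.2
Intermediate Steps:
b = 1 (b = -¼*(-4) = 1)
N(s, G) = -1 (N(s, G) = 1/(-1) = -1)
M(P) = -1/P
C = √203 ≈ 14.248
(-389 + M(18))*C = (-389 - 1/18)*√203 = -7003*√203/18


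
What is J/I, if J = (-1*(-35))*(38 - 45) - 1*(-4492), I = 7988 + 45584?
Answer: 4247/53572 ≈ 0.079276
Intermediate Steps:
I = 53572
J = 4247 (J = 35*(-7) + 4492 = -245 + 4492 = 4247)
J/I = 4247/53572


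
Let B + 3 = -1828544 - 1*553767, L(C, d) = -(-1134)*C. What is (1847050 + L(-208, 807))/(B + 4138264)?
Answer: 805589/877975 ≈ 0.91755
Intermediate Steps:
L(C, d) = 1134*C
B = -2382314 (B = -3 + (-1828544 - 1*553767) = -3 + (-1828544 - 553767) = -3 - 2382311 = -2382314)
(1847050 + L(-208, 807))/(B + 4138264) = (1847050 + 1134*(-208))/(-2382314 + 4138264) = (1847050 - 235872)/1755950 = 1611178*(1/1755950) = 805589/877975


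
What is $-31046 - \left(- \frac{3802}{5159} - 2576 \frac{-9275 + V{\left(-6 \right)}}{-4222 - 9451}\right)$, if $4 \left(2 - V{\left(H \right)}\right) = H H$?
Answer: $- \frac{187868009808}{6412637} \approx -29297.0$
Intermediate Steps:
$V{\left(H \right)} = 2 - \frac{H^{2}}{4}$ ($V{\left(H \right)} = 2 - \frac{H H}{4} = 2 - \frac{H^{2}}{4}$)
$-31046 - \left(- \frac{3802}{5159} - 2576 \frac{-9275 + V{\left(-6 \right)}}{-4222 - 9451}\right) = -31046 - \left(- \frac{3802}{5159} - 2576 \frac{-9275 + \left(2 - \frac{\left(-6\right)^{2}}{4}\right)}{-4222 - 9451}\right) = -31046 - \left(- \frac{3802}{5159} - \frac{2576}{\left(-13673\right) \frac{1}{-9275 + \left(2 - 9\right)}}\right) = -31046 + \left(\frac{3802}{5159} + \frac{2576}{\left(-13673\right) \frac{1}{-9275 + \left(2 - 9\right)}}\right) = -31046 + \left(\frac{3802}{5159} + \frac{2576}{\left(-13673\right) \frac{1}{-9275 - 7}}\right) = -31046 + \left(\frac{3802}{5159} + \frac{2576}{\left(-13673\right) \frac{1}{-9282}}\right) = -31046 + \left(\frac{3802}{5159} + \frac{2576}{\left(-13673\right) \left(- \frac{1}{9282}\right)}\right) = -31046 + \left(\frac{3802}{5159} + \frac{2576}{\frac{13673}{9282}}\right) = -31046 + \left(\frac{3802}{5159} + 2576 \cdot \frac{9282}{13673}\right) = -31046 + \left(\frac{3802}{5159} + \frac{23910432}{13673}\right) = -31046 + \frac{11218718494}{6412637} = - \frac{187868009808}{6412637}$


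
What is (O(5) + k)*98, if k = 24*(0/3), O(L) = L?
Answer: 490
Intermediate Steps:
k = 0 (k = 24*(0*(⅓)) = 24*0 = 0)
(O(5) + k)*98 = (5 + 0)*98 = 5*98 = 490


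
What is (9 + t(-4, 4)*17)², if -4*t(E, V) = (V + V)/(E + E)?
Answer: 2809/16 ≈ 175.56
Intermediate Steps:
t(E, V) = -V/(4*E) (t(E, V) = -(V + V)/(4*(E + E)) = -2*V/(4*(2*E)) = -2*V*1/(2*E)/4 = -V/(4*E))
(9 + t(-4, 4)*17)² = (9 - ¼*4/(-4)*17)² = (9 - ¼*4*(-¼)*17)² = (9 + (¼)*17)² = (9 + 17/4)² = (53/4)² = 2809/16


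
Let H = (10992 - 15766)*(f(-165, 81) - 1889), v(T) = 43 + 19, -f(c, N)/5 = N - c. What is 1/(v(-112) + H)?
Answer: 1/14890168 ≈ 6.7158e-8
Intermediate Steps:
f(c, N) = -5*N + 5*c (f(c, N) = -5*(N - c) = -5*N + 5*c)
v(T) = 62
H = 14890106 (H = (10992 - 15766)*((-5*81 + 5*(-165)) - 1889) = -4774*((-405 - 825) - 1889) = -4774*(-1230 - 1889) = -4774*(-3119) = 14890106)
1/(v(-112) + H) = 1/(62 + 14890106) = 1/14890168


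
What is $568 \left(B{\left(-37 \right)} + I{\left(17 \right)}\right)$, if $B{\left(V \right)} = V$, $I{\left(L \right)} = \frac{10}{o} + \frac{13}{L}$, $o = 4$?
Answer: $- \frac{325748}{17} \approx -19162.0$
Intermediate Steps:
$I{\left(L \right)} = \frac{5}{2} + \frac{13}{L}$ ($I{\left(L \right)} = \frac{10}{4} + \frac{13}{L} = 10 \cdot \frac{1}{4} + \frac{13}{L} = \frac{5}{2} + \frac{13}{L}$)
$568 \left(B{\left(-37 \right)} + I{\left(17 \right)}\right) = 568 \left(-37 + \left(\frac{5}{2} + \frac{13}{17}\right)\right) = 568 \left(-37 + \frac{111}{34}\right) = 568 \left(- \frac{1147}{34}\right) = - \frac{325748}{17}$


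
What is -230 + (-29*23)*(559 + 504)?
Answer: -709251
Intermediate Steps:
-230 + (-29*23)*(559 + 504) = -230 - 667*1063 = -230 - 709021 = -709251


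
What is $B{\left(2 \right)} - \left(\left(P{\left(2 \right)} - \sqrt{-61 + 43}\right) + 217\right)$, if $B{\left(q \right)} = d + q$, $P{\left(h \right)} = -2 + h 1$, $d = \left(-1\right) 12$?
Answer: $-227 + 3 i \sqrt{2} \approx -227.0 + 4.2426 i$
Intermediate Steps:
$d = -12$
$P{\left(h \right)} = -2 + h$
$B{\left(q \right)} = -12 + q$
$B{\left(2 \right)} - \left(\left(P{\left(2 \right)} - \sqrt{-61 + 43}\right) + 217\right) = \left(-12 + 2\right) - \left(\left(\left(-2 + 2\right) - \sqrt{-61 + 43}\right) + 217\right) = -10 - \left(\left(0 - \sqrt{-18}\right) + 217\right) = -10 - \left(\left(0 - 3 i \sqrt{2}\right) + 217\right) = -10 - \left(- 3 i \sqrt{2} + 217\right) = -10 - \left(217 - 3 i \sqrt{2}\right) = -227 + 3 i \sqrt{2}$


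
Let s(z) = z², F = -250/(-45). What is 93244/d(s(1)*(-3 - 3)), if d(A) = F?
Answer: 419598/25 ≈ 16784.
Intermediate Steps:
F = 50/9 (F = -250*(-1/45) = 50/9 ≈ 5.5556)
d(A) = 50/9
93244/d(s(1)*(-3 - 3)) = 93244/(50/9) = 93244*(9/50) = 419598/25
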